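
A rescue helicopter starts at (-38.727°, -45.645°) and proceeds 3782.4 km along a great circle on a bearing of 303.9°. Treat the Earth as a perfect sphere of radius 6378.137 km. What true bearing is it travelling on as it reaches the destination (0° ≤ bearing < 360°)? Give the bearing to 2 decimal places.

Angular distance δ = d/R = 3782.4 / 6378.137 = 0.593026 rad.
Converting: φ₁ = -0.675914 rad, θ = 5.304056 rad.
Applying the spherical law of cosines for sides, sin φ₂ = sin φ₁ cos δ + cos φ₁ sin δ cos θ = -0.275615, so φ₂ = -15.999°.
For the longitude increment, Δλ = atan2( sin θ sin δ cos φ₁, cos δ − sin φ₁ sin φ₂ ) = atan2(-0.361883, 0.656826) = -28.853°.
λ₂ = λ₁ + Δλ = -74.498°.
The forward bearing on arrival equals the back-azimuth from the destination plus 180°.
Back-azimuth from P₂ (-16.00°, -74.50°) to P₁ (-38.73°, -45.65°), with Δλ' = λ₁ − λ₂ = 28.85°: atan2( sin Δλ' cos φ₁ , cos φ₂ sin φ₁ − sin φ₂ cos φ₁ cos Δλ' ) = 137.65°.
Final bearing = (137.65° + 180°) mod 360° = 317.65°.

final bearing 317.65°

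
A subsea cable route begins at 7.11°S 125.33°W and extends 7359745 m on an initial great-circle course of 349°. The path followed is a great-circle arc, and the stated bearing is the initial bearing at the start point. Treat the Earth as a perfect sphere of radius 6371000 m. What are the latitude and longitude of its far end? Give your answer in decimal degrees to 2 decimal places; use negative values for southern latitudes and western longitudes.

latitude 57.27°, longitude -144.16°

The arc subtends δ = 7359745/6371000 = 1.155195 rad at the centre.
Converting: φ₁ = -0.124093 rad, θ = 6.091199 rad.
sin φ₂ = sin φ₁ cos δ + cos φ₁ sin δ cos θ = (-0.123775)(0.403740) + (0.992310)(0.914874)(0.981627) = 0.841186
φ₂ = asin(0.841186) = 0.999473 rad = 57.27°.
Then Δλ = atan2(-0.173224, 0.507858) = -0.328713 rad, from sin θ sin δ cos φ₁ over cos δ − sin φ₁ sin φ₂.
λ₂ = -125.33° + -18.83° = -144.16°.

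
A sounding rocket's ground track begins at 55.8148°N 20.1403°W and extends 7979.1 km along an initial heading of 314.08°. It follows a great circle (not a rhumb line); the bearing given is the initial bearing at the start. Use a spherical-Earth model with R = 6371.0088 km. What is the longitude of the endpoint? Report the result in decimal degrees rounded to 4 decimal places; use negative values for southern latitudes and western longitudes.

Angular distance δ = d/R = 7979.1 / 6371.0088 = 1.252408 rad.
Converting: φ₁ = 0.974152 rad, θ = 5.481730 rad.
Applying the spherical law of cosines for sides, sin φ₂ = sin φ₁ cos δ + cos φ₁ sin δ cos θ = 0.630179, so φ₂ = 39.0633°.
For the longitude increment, Δλ = atan2( sin θ sin δ cos φ₁, cos δ − sin φ₁ sin φ₂ ) = atan2(-0.383344, -0.208263) = -118.5144°.
Hence λ₂ = -20.1403° + -118.5144° = -138.6547°.

longitude -138.6547°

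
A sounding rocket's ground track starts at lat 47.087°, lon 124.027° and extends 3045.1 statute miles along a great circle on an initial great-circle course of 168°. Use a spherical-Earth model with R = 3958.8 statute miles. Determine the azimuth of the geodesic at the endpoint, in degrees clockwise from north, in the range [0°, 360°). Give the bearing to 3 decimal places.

final bearing 171.845°

The arc subtends δ = 3045.1/3958.8 = 0.769198 rad at the centre.
Start latitude φ₁ = 0.821823 rad; initial bearing θ = 2.932153 rad.
Applying the spherical law of cosines for sides, sin φ₂ = sin φ₁ cos δ + cos φ₁ sin δ cos θ = 0.062950, so φ₂ = 3.609°.
Δλ = atan2( sin θ sin δ cos φ₁ , cos δ − sin φ₁ sin φ₂ ) = atan2(0.098466, 0.672365) = 0.145414 rad = 8.332°.
λ₂ = λ₁ + Δλ = 132.359°.
The forward bearing on arrival equals the back-azimuth from the destination plus 180°.
Back-azimuth from P₂ (3.609°, 132.359°) to P₁ (47.087°, 124.027°), with Δλ' = λ₁ − λ₂ = -8.332°: atan2( sin Δλ' cos φ₁ , cos φ₂ sin φ₁ − sin φ₂ cos φ₁ cos Δλ' ) = 351.845°.
Final bearing = (351.845° + 180°) mod 360° = 171.845°.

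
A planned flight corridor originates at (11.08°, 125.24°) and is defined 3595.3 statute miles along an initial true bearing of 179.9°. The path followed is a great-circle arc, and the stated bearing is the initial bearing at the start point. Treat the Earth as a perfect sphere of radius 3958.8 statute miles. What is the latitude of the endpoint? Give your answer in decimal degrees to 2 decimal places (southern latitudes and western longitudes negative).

latitude -40.95°

The arc subtends δ = 3595.3/3958.8 = 0.908179 rad at the centre.
Converting: φ₁ = 0.193382 rad, θ = 3.139847 rad.
Applying the spherical law of cosines for sides, sin φ₂ = sin φ₁ cos δ + cos φ₁ sin δ cos θ = -0.655463, so φ₂ = -40.95°.
For the longitude increment, Δλ = atan2( sin θ sin δ cos φ₁, cos δ − sin φ₁ sin φ₂ ) = atan2(0.001350, 0.741149) = 0.10°.
Hence λ₂ = 125.24° + 0.10° = 125.34°.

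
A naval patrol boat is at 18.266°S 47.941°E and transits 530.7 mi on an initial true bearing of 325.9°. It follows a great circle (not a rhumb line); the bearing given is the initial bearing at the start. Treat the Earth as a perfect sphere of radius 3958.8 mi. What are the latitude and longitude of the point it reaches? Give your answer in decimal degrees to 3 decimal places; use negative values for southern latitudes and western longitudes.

latitude -11.860°, longitude 43.550°

The arc subtends δ = 530.7/3958.8 = 0.134056 rad at the centre.
With φ₁ = -18.266° = -0.318802 rad and θ = 325.9° = 5.688028 rad:
sin φ₂ = sin φ₁ cos δ + cos φ₁ sin δ cos θ = (-0.313429)(0.991028) + (0.949612)(0.133655)(0.828060) = -0.205520
φ₂ = asin(-0.205520) = -0.206995 rad = -11.860°.
Then Δλ = atan2(-0.071156, 0.926612) = -0.076641 rad, from sin θ sin δ cos φ₁ over cos δ − sin φ₁ sin φ₂.
Hence λ₂ = 47.941° + -4.391° = 43.550°.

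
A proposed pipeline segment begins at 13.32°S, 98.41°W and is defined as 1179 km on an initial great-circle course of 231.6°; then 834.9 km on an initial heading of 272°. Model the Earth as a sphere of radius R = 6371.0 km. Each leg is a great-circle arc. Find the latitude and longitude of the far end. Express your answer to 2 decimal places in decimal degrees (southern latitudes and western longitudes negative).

latitude -19.30°, longitude -115.18°

Apply the spherical direct solution leg by leg, carrying full precision between legs.
Leg 1: from (-13.32°, -98.41°), δ = 1179/6371 = 0.185057 rad, θ = 231.6° → φ = -19.74°, λ = -107.22°.
Leg 2: from (-19.74°, -107.22°), δ = 834.9/6371 = 0.131047 rad, θ = 272° → φ = -19.30°, λ = -115.18°.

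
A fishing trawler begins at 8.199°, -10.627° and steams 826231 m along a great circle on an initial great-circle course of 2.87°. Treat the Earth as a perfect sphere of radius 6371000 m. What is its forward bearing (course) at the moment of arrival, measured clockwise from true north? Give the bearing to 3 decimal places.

The arc subtends δ = 826231/6371000 = 0.129686 rad at the centre.
Start latitude φ₁ = 0.143100 rad; initial bearing θ = 0.050091 rad.
Destination latitude: φ₂ = arcsin( sin φ₁ cos δ + cos φ₁ sin δ cos θ ) = arcsin(0.269255) = 15.620°.
For the longitude increment, Δλ = atan2( sin θ sin δ cos φ₁, cos δ − sin φ₁ sin φ₂ ) = atan2(0.006409, 0.953204) = 0.385°.
λ₂ = λ₁ + Δλ = -10.242°.
The forward bearing on arrival equals the back-azimuth from the destination plus 180°.
Back-azimuth from P₂ (15.620°, -10.242°) to P₁ (8.199°, -10.627°), with Δλ' = λ₁ − λ₂ = -0.385°: atan2( sin Δλ' cos φ₁ , cos φ₂ sin φ₁ − sin φ₂ cos φ₁ cos Δλ' ) = 182.950°.
Final bearing = (182.950° + 180°) mod 360° = 2.950°.

final bearing 2.950°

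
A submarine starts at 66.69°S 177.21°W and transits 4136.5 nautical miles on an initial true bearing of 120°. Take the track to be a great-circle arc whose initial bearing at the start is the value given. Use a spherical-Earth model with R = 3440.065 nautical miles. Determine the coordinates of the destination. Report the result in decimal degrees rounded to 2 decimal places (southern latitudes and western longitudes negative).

latitude -31.02°, longitude -67.72°

Angular distance δ = d/R = 4136.5 / 3440.065 = 1.202448 rad.
Start latitude φ₁ = -1.163960 rad; initial bearing θ = 2.094395 rad.
Applying the spherical law of cosines for sides, sin φ₂ = sin φ₁ cos δ + cos φ₁ sin δ cos θ = -0.515266, so φ₂ = -31.02°.
Then Δλ = atan2(0.319705, -0.113134) = 1.910915 rad, from sin θ sin δ cos φ₁ over cos δ − sin φ₁ sin φ₂.
λ₂ = -177.21° + 109.49° = -67.72°.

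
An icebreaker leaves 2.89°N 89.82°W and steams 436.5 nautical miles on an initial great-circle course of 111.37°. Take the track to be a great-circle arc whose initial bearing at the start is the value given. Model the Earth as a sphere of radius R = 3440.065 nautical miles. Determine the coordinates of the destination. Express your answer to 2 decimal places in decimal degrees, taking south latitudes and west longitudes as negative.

latitude 0.23°, longitude -83.05°

δ = 436.5/3440.065 = 0.126887 rad (7.2701°).
With φ₁ = 2.89° = 0.050440 rad and θ = 111.37° = 1.943773 rad:
sin φ₂ = sin φ₁ cos δ + cos φ₁ sin δ cos θ = (0.050419)(0.991961) + (0.998728)(0.126547)(-0.364389) = 0.003960
φ₂ = asin(0.003960) = 0.003960 rad = 0.23°.
Δλ = atan2( sin θ sin δ cos φ₁ , cos δ − sin φ₁ sin φ₂ ) = atan2(0.117697, 0.991761) = 0.118122 rad = 6.77°.
Hence λ₂ = -89.82° + 6.77° = -83.05°.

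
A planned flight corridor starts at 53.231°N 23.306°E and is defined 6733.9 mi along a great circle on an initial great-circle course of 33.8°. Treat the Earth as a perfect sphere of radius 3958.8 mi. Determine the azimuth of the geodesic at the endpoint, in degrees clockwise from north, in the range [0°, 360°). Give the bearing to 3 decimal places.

final bearing 158.808°

Central angle δ = d/R = 1.700995 rad.
Converting: φ₁ = 0.929056 rad, θ = 0.589921 rad.
Applying the spherical law of cosines for sides, sin φ₂ = sin φ₁ cos δ + cos φ₁ sin δ cos θ = 0.389207, so φ₂ = 22.905°.
Δλ = atan2( sin θ sin δ cos φ₁ , cos δ − sin φ₁ sin φ₂ ) = atan2(0.330175, -0.441608) = 2.499588 rad = 143.216°.
λ₂ = λ₁ + Δλ = 166.522°.
The forward bearing on arrival equals the back-azimuth from the destination plus 180°.
Back-azimuth from P₂ (22.905°, 166.522°) to P₁ (53.231°, 23.306°), with Δλ' = λ₁ − λ₂ = -143.216°: atan2( sin Δλ' cos φ₁ , cos φ₂ sin φ₁ − sin φ₂ cos φ₁ cos Δλ' ) = 338.808°.
Final bearing = (338.808° + 180°) mod 360° = 158.808°.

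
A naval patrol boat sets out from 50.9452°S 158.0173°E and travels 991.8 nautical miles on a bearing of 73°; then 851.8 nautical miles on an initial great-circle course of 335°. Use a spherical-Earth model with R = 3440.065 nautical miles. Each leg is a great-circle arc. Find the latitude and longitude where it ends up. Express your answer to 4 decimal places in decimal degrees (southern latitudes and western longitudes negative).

latitude -30.7090°, longitude 173.2282°

Apply the spherical direct solution leg by leg, carrying full precision between legs.
Leg 1: from (-50.9452°, 158.0173°), δ = 991.8/3440.065 = 0.288309 rad, θ = 73° → φ = -43.7978°, λ = -179.8524°.
Leg 2: from (-43.7978°, -179.8524°), δ = 851.8/3440.065 = 0.247612 rad, θ = 335° → φ = -30.7090°, λ = 173.2282°.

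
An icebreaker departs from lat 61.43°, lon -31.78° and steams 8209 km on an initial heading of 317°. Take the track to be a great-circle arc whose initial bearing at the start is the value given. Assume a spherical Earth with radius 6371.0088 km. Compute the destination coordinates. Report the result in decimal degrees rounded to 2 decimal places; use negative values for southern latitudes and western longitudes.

The arc subtends δ = 8209/6371.0088 = 1.288493 rad at the centre.
With φ₁ = 61.43° = 1.072156 rad and θ = 317° = 5.532694 rad:
Destination latitude: φ₂ = arcsin( sin φ₁ cos δ + cos φ₁ sin δ cos θ ) = arcsin(0.580560) = 35.49°.
Δλ = atan2( sin θ sin δ cos φ₁ , cos δ − sin φ₁ sin φ₂ ) = atan2(-0.313243, -0.231299) = -2.206833 rad = -126.44°.
Hence λ₂ = -31.78° + -126.44° = -158.22°.

latitude 35.49°, longitude -158.22°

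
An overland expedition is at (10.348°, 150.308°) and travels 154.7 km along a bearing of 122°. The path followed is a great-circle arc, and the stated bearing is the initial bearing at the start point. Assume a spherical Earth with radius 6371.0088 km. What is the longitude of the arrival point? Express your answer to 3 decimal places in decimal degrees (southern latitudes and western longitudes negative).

longitude 151.505°

Central angle δ = d/R = 0.024282 rad.
Start latitude φ₁ = 0.180607 rad; initial bearing θ = 2.129302 rad.
Applying the spherical law of cosines for sides, sin φ₂ = sin φ₁ cos δ + cos φ₁ sin δ cos θ = 0.166917, so φ₂ = 9.609°.
For the longitude increment, Δλ = atan2( sin θ sin δ cos φ₁, cos δ − sin φ₁ sin φ₂ ) = atan2(0.020255, 0.969723) = 1.197°.
λ₂ = 150.308° + 1.197° = 151.505°.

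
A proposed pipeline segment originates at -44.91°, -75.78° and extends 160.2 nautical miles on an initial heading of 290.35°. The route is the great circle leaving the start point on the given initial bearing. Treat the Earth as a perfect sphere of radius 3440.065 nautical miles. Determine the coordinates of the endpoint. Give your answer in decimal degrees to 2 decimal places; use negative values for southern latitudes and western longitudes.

The arc subtends δ = 160.2/3440.065 = 0.046569 rad at the centre.
Converting: φ₁ = -0.783827 rad, θ = 5.067563 rad.
sin φ₂ = sin φ₁ cos δ + cos φ₁ sin δ cos θ = (-0.705995)(0.998916) + (0.708217)(0.046552)(0.347754) = -0.693765
φ₂ = asin(-0.693765) = -0.766703 rad = -43.93°.
For the longitude increment, Δλ = atan2( sin θ sin δ cos φ₁, cos δ − sin φ₁ sin φ₂ ) = atan2(-0.030911, 0.509121) = -3.47°.
λ₂ = -75.78° + -3.47° = -79.25°.

latitude -43.93°, longitude -79.25°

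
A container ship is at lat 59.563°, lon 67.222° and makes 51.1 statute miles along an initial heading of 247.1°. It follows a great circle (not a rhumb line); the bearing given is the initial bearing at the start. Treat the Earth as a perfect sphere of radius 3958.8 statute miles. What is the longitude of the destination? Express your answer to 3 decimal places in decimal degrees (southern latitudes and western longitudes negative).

δ = 51.1/3958.8 = 0.012908 rad (0.7396°).
With φ₁ = 59.563° = 1.039570 rad and θ = 247.1° = 4.312709 rad:
Applying the spherical law of cosines for sides, sin φ₂ = sin φ₁ cos δ + cos φ₁ sin δ cos θ = 0.859570, so φ₂ = 59.268°.
For the longitude increment, Δλ = atan2( sin θ sin δ cos φ₁, cos δ − sin φ₁ sin φ₂ ) = atan2(-0.006024, 0.258806) = -1.333°.
λ₂ = 67.222° + -1.333° = 65.889°.

longitude 65.889°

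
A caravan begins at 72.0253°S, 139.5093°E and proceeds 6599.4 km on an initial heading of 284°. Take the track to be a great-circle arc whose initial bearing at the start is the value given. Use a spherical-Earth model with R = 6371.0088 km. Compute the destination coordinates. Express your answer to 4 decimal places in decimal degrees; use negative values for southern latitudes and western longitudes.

latitude -24.8780°, longitude 72.5652°

The arc subtends δ = 6599.4/6371.0088 = 1.035849 rad at the centre.
Converting: φ₁ = -1.257079 rad, θ = 4.956735 rad.
Applying the spherical law of cosines for sides, sin φ₂ = sin φ₁ cos δ + cos φ₁ sin δ cos θ = -0.420688, so φ₂ = -24.8780°.
Δλ = atan2( sin θ sin δ cos φ₁ , cos δ − sin φ₁ sin φ₂ ) = atan2(-0.257599, 0.109641) = -1.168395 rad = -66.9441°.
λ₂ = 139.5093° + -66.9441° = 72.5652°.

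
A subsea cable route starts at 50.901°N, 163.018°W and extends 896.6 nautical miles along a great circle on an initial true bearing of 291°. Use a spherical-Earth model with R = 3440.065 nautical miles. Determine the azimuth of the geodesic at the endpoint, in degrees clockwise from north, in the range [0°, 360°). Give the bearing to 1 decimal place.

final bearing 271.8°

Angular distance δ = d/R = 896.6 / 3440.065 = 0.260635 rad.
Start latitude φ₁ = 0.888390 rad; initial bearing θ = 5.078908 rad.
sin φ₂ = sin φ₁ cos δ + cos φ₁ sin δ cos θ = (0.776057)(0.966227) + (0.630662)(0.257694)(0.358368) = 0.808088
φ₂ = asin(0.808088) = 0.940900 rad = 53.910°.
Then Δλ = atan2(-0.151723, 0.339104) = -0.420710 rad, from sin θ sin δ cos φ₁ over cos δ − sin φ₁ sin φ₂.
λ₂ = -163.018° + -24.105° = -187.123°, normalized to (−180°, 180°] → 172.877°.
The forward bearing on arrival equals the back-azimuth from the destination plus 180°.
Back-azimuth from P₂ (53.9°, 172.9°) to P₁ (50.9°, -163.0°), with Δλ' = λ₁ − λ₂ = -335.9°: atan2( sin Δλ' cos φ₁ , cos φ₂ sin φ₁ − sin φ₂ cos φ₁ cos Δλ' ) = 91.8°.
Final bearing = (91.8° + 180°) mod 360° = 271.8°.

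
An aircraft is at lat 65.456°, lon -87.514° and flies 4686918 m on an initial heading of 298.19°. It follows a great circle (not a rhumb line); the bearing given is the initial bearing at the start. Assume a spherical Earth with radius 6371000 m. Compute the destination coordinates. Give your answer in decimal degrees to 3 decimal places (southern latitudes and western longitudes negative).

latitude 53.715°, longitude -175.617°

Central angle δ = d/R = 0.735664 rad.
Converting: φ₁ = 1.142423 rad, θ = 5.204397 rad.
Destination latitude: φ₂ = arcsin( sin φ₁ cos δ + cos φ₁ sin δ cos θ ) = arcsin(0.806081) = 53.715°.
For the longitude increment, Δλ = atan2( sin θ sin δ cos φ₁, cos δ − sin φ₁ sin φ₂ ) = atan2(-0.245696, 0.008139) = -88.103°.
Hence λ₂ = -87.514° + -88.103° = -175.617°.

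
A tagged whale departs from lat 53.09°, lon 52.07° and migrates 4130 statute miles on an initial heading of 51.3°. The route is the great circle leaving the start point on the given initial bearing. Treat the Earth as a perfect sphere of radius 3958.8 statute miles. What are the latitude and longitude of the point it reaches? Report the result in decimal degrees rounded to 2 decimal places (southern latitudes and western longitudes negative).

latitude 46.63°, longitude 152.95°

Angular distance δ = d/R = 4130 / 3958.8 = 1.043245 rad.
Start latitude φ₁ = 0.926595 rad; initial bearing θ = 0.895354 rad.
Destination latitude: φ₂ = arcsin( sin φ₁ cos δ + cos φ₁ sin δ cos θ ) = arcsin(0.726968) = 46.63°.
For the longitude increment, Δλ = atan2( sin θ sin δ cos φ₁, cos δ − sin φ₁ sin φ₂ ) = atan2(0.404973, -0.077850) = 100.88°.
λ₂ = 52.07° + 100.88° = 152.95°.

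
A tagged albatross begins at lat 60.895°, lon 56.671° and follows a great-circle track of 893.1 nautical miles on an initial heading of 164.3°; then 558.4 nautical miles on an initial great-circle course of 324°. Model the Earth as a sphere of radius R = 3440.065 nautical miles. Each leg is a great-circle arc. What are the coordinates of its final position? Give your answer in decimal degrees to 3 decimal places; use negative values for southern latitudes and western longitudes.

latitude 53.598°, longitude 53.242°

Apply the spherical direct solution leg by leg, carrying full precision between legs.
Leg 1: from (60.895°, 56.671°), δ = 893.1/3440.065 = 0.259617 rad, θ = 164.3° → φ = 46.406°, λ = 62.453°.
Leg 2: from (46.406°, 62.453°), δ = 558.4/3440.065 = 0.162323 rad, θ = 324° → φ = 53.598°, λ = 53.242°.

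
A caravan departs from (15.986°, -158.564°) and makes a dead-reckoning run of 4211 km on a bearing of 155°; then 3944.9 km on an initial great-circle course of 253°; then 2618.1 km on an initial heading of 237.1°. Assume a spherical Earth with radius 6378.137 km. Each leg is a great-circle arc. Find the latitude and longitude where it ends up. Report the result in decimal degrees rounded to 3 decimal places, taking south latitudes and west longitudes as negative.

Apply the spherical direct solution leg by leg, carrying full precision between legs.
Leg 1: from (15.986°, -158.564°), δ = 4211/6378.137 = 0.660224 rad, θ = 155° → φ = -18.470°, λ = -142.705°.
Leg 2: from (-18.470°, -142.705°), δ = 3944.9/6378.137 = 0.618503 rad, θ = 253° → φ = -24.766°, λ = 179.659°.
Leg 3: from (-24.766°, 179.659°), δ = 2618.1/6378.137 = 0.410480 rad, θ = 237.1° → φ = -35.516°, λ = 155.351°.

latitude -35.516°, longitude 155.351°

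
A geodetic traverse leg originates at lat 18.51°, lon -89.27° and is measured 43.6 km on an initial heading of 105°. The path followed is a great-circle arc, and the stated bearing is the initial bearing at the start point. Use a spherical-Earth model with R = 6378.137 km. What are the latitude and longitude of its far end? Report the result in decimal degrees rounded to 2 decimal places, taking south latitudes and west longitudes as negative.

The arc subtends δ = 43.6/6378.137 = 0.006836 rad at the centre.
Converting: φ₁ = 0.323060 rad, θ = 1.832596 rad.
Destination latitude: φ₂ = arcsin( sin φ₁ cos δ + cos φ₁ sin δ cos θ ) = arcsin(0.315785) = 18.41°.
For the longitude increment, Δλ = atan2( sin θ sin δ cos φ₁, cos δ − sin φ₁ sin φ₂ ) = atan2(0.006261, 0.899724) = 0.40°.
Hence λ₂ = -89.27° + 0.40° = -88.87°.

latitude 18.41°, longitude -88.87°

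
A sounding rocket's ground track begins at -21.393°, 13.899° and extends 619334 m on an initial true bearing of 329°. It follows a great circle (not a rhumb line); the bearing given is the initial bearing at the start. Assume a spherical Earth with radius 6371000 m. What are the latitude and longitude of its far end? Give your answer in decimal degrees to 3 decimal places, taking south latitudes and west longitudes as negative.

latitude -16.593°, longitude 10.909°

Angular distance δ = d/R = 619334 / 6371000 = 0.097211 rad.
Converting: φ₁ = -0.373378 rad, θ = 5.742133 rad.
sin φ₂ = sin φ₁ cos δ + cos φ₁ sin δ cos θ = (-0.364763)(0.995279) + (0.931100)(0.097058)(0.857167) = -0.285578
φ₂ = asin(-0.285578) = -0.289609 rad = -16.593°.
Δλ = atan2( sin θ sin δ cos φ₁ , cos δ − sin φ₁ sin φ₂ ) = atan2(-0.046545, 0.891110) = -0.052185 rad = -2.990°.
Hence λ₂ = 13.899° + -2.990° = 10.909°.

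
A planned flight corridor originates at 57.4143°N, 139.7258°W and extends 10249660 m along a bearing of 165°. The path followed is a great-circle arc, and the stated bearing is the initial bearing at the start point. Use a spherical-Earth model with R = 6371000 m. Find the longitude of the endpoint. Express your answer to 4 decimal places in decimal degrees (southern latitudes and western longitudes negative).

longitude -121.6587°

Angular distance δ = d/R = 10249660 / 6371000 = 1.608799 rad.
Start latitude φ₁ = 1.002069 rad; initial bearing θ = 2.879793 rad.
Applying the spherical law of cosines for sides, sin φ₂ = sin φ₁ cos δ + cos φ₁ sin δ cos θ = -0.551847, so φ₂ = -33.4938°.
For the longitude increment, Δλ = atan2( sin θ sin δ cos φ₁, cos δ − sin φ₁ sin φ₂ ) = atan2(0.139289, 0.426985) = 18.0671°.
λ₂ = -139.7258° + 18.0671° = -121.6587°.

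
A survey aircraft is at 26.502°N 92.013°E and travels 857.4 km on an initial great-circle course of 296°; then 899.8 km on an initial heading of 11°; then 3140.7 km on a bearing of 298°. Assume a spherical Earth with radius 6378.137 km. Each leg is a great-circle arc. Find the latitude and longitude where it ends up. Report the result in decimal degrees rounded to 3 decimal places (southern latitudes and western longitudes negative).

latitude 45.501°, longitude 49.433°

Apply the spherical direct solution leg by leg, carrying full precision between legs.
Leg 1: from (26.502°, 92.013°), δ = 857.4/6378.137 = 0.134428 rad, θ = 296° → φ = 29.655°, λ = 84.045°.
Leg 2: from (29.655°, 84.045°), δ = 899.8/6378.137 = 0.141076 rad, θ = 11° → φ = 37.576°, λ = 85.985°.
Leg 3: from (37.576°, 85.985°), δ = 3140.7/6378.137 = 0.492417 rad, θ = 298° → φ = 45.501°, λ = 49.433°.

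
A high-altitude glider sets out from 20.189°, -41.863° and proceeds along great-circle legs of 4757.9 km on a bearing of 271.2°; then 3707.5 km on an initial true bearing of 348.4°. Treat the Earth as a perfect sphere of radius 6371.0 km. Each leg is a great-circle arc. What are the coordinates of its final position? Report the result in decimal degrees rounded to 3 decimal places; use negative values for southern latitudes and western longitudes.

latitude 47.873°, longitude -96.148°

Apply the spherical direct solution leg by leg, carrying full precision between legs.
Leg 1: from (20.189°, -41.863°), δ = 4757.9/6371 = 0.746806 rad, θ = 271.2° → φ = 15.463°, λ = -86.665°.
Leg 2: from (15.463°, -86.665°), δ = 3707.5/6371 = 0.581934 rad, θ = 348.4° → φ = 47.873°, λ = -96.148°.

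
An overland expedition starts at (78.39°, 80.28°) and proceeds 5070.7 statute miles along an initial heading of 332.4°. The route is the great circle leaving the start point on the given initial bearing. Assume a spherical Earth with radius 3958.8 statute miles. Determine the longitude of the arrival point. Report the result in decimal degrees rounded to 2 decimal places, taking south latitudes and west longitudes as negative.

longitude -69.89°

Central angle δ = d/R = 1.280868 rad.
Converting: φ₁ = 1.368164 rad, θ = 5.801474 rad.
Applying the spherical law of cosines for sides, sin φ₂ = sin φ₁ cos δ + cos φ₁ sin δ cos θ = 0.450938, so φ₂ = 26.80°.
For the longitude increment, Δλ = atan2( sin θ sin δ cos φ₁, cos δ − sin φ₁ sin φ₂ ) = atan2(-0.089346, -0.155829) = -150.17°.
Hence λ₂ = 80.28° + -150.17° = -69.89°.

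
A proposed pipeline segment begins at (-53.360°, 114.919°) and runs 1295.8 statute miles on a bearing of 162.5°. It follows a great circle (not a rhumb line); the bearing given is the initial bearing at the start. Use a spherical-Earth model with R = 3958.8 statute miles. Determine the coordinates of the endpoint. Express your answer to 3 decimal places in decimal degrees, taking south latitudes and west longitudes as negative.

latitude -70.525°, longitude 131.776°

Angular distance δ = d/R = 1295.8 / 3958.8 = 0.327321 rad.
Start latitude φ₁ = -0.931308 rad; initial bearing θ = 2.836160 rad.
Destination latitude: φ₂ = arcsin( sin φ₁ cos δ + cos φ₁ sin δ cos θ ) = arcsin(-0.942790) = -70.525°.
Δλ = atan2( sin θ sin δ cos φ₁ , cos δ − sin φ₁ sin φ₂ ) = atan2(0.057697, 0.190411) = 0.294217 rad = 16.857°.
λ₂ = 114.919° + 16.857° = 131.776°.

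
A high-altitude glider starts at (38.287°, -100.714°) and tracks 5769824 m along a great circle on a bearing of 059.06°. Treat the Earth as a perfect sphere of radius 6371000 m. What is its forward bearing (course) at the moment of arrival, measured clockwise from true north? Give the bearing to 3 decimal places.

The arc subtends δ = 5769824/6371000 = 0.905639 rad at the centre.
Converting: φ₁ = 0.668234 rad, θ = 1.030791 rad.
sin φ₂ = sin φ₁ cos δ + cos φ₁ sin δ cos θ = (0.619601)(0.617183) + (0.784917)(0.786819)(0.514140) = 0.699934
φ₂ = asin(0.699934) = 0.775305 rad = 44.422°.
Δλ = atan2( sin θ sin δ cos φ₁ , cos δ − sin φ₁ sin φ₂ ) = atan2(0.529709, 0.183503) = 1.237312 rad = 70.893°.
λ₂ = λ₁ + Δλ = -29.821°.
The forward bearing on arrival equals the back-azimuth from the destination plus 180°.
Back-azimuth from P₂ (44.422°, -29.821°) to P₁ (38.287°, -100.714°), with Δλ' = λ₁ − λ₂ = -70.893°: atan2( sin Δλ' cos φ₁ , cos φ₂ sin φ₁ − sin φ₂ cos φ₁ cos Δλ' ) = 289.503°.
Final bearing = (289.503° + 180°) mod 360° = 109.503°.

final bearing 109.503°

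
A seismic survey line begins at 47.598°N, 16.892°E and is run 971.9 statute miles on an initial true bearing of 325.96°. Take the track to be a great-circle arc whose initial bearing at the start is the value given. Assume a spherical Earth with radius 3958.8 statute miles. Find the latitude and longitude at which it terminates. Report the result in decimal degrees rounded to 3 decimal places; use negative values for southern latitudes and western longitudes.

δ = 971.9/3958.8 = 0.245504 rad (14.0663°).
Converting: φ₁ = 0.830742 rad, θ = 5.689075 rad.
sin φ₂ = sin φ₁ cos δ + cos φ₁ sin δ cos θ = (0.738432)(0.970015) + (0.674328)(0.243045)(0.828647) = 0.852099
φ₂ = asin(0.852099) = 1.019982 rad = 58.441°.
Then Δλ = atan2(-0.091742, 0.340798) = -0.262964 rad, from sin θ sin δ cos φ₁ over cos δ − sin φ₁ sin φ₂.
Hence λ₂ = 16.892° + -15.067° = 1.825°.

latitude 58.441°, longitude 1.825°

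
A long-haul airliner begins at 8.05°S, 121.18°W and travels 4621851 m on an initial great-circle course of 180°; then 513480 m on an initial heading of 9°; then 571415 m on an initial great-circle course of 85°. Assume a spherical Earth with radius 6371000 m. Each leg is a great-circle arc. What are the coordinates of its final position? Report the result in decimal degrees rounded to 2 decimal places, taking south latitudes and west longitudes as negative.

latitude -44.38°, longitude -112.99°

Apply the spherical direct solution leg by leg, carrying full precision between legs.
Leg 1: from (-8.05°, -121.18°), δ = 4621851/6371000 = 0.725451 rad, θ = 180° → φ = -49.62°, λ = -121.18°.
Leg 2: from (-49.62°, -121.18°), δ = 513480/6371000 = 0.080596 rad, θ = 9° → φ = -45.05°, λ = -120.16°.
Leg 3: from (-45.05°, -120.16°), δ = 571415/6371000 = 0.089690 rad, θ = 85° → φ = -44.38°, λ = -112.99°.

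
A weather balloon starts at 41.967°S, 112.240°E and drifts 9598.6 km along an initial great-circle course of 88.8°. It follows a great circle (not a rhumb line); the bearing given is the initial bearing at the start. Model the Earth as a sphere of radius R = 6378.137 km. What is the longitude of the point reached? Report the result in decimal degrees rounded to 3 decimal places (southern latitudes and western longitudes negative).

longitude -161.369°

Central angle δ = d/R = 1.504922 rad.
Converting: φ₁ = -0.732462 rad, θ = 1.549852 rad.
Destination latitude: φ₂ = arcsin( sin φ₁ cos δ + cos φ₁ sin δ cos θ ) = arcsin(-0.028481) = -1.632°.
For the longitude increment, Δλ = atan2( sin θ sin δ cos φ₁, cos δ − sin φ₁ sin φ₂ ) = atan2(0.741755, 0.046781) = 86.391°.
λ₂ = 112.240° + 86.391° = 198.631°, normalized to (−180°, 180°] → -161.369°.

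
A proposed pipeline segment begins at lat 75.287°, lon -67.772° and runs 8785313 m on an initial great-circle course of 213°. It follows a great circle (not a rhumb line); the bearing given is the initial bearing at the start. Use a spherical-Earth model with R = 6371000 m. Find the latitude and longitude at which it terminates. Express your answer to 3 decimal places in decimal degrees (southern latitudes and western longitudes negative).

latitude -1.414°, longitude -100.103°

δ = 8785313/6371000 = 1.378954 rad (79.0082°).
Start latitude φ₁ = 1.314006 rad; initial bearing θ = 3.717551 rad.
Applying the spherical law of cosines for sides, sin φ₂ = sin φ₁ cos δ + cos φ₁ sin δ cos θ = -0.024680, so φ₂ = -1.414°.
Δλ = atan2( sin θ sin δ cos φ₁ , cos δ − sin φ₁ sin φ₂ ) = atan2(-0.135788, 0.214538) = -0.564283 rad = -32.331°.
λ₂ = λ₁ + Δλ = -100.103°.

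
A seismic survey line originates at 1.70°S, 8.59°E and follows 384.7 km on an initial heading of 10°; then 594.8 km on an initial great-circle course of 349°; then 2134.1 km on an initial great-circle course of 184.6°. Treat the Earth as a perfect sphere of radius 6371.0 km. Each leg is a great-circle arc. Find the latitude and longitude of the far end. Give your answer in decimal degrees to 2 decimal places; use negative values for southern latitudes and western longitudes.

latitude -12.17°, longitude 6.62°

Apply the spherical direct solution leg by leg, carrying full precision between legs.
Leg 1: from (-1.70°, 8.59°), δ = 384.7/6371 = 0.060383 rad, θ = 10° → φ = 1.71°, λ = 9.19°.
Leg 2: from (1.71°, 9.19°), δ = 594.8/6371 = 0.093361 rad, θ = 349° → φ = 6.96°, λ = 8.16°.
Leg 3: from (6.96°, 8.16°), δ = 2134.1/6371 = 0.334971 rad, θ = 184.6° → φ = -12.17°, λ = 6.62°.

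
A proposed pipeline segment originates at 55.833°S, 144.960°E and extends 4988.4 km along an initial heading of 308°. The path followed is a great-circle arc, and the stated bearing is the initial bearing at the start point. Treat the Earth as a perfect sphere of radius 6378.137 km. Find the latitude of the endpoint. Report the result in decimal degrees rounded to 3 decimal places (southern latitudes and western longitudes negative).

Angular distance δ = d/R = 4988.4 / 6378.137 = 0.782109 rad.
Converting: φ₁ = -0.974470 rad, θ = 5.375614 rad.
Destination latitude: φ₂ = arcsin( sin φ₁ cos δ + cos φ₁ sin δ cos θ ) = arcsin(-0.343301) = -20.078°.
Then Δλ = atan2(-0.311901, 0.425380) = -0.632680 rad, from sin θ sin δ cos φ₁ over cos δ − sin φ₁ sin φ₂.
λ₂ = λ₁ + Δλ = 108.710°.

latitude -20.078°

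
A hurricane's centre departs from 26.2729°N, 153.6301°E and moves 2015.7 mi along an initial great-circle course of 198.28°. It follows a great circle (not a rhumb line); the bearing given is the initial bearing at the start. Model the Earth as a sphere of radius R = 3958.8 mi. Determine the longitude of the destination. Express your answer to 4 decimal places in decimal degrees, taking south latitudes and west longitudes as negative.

longitude 144.8318°

δ = 2015.7/3958.8 = 0.509169 rad (29.1733°).
With φ₁ = 26.2729° = 0.458549 rad and θ = 198.28° = 3.460639 rad:
sin φ₂ = sin φ₁ cos δ + cos φ₁ sin δ cos θ = (0.442647)(0.873150) + (0.896696)(0.487452)(-0.949535) = -0.028541
φ₂ = asin(-0.028541) = -0.028545 rad = -1.6355°.
Δλ = atan2( sin θ sin δ cos φ₁ , cos δ − sin φ₁ sin φ₂ ) = atan2(-0.137100, 0.885783) = -0.153560 rad = -8.7983°.
λ₂ = 153.6301° + -8.7983° = 144.8318°.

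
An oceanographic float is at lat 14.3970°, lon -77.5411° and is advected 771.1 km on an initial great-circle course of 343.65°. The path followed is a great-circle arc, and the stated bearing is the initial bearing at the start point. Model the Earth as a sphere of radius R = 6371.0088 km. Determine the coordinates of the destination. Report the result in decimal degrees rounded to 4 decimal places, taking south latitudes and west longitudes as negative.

latitude 21.0410°, longitude -79.6281°

Central angle δ = d/R = 0.121033 rad.
Converting: φ₁ = 0.251275 rad, θ = 5.997824 rad.
sin φ₂ = sin φ₁ cos δ + cos φ₁ sin δ cos θ = (0.248639)(0.992684) + (0.968596)(0.120737)(0.959560) = 0.359037
φ₂ = asin(0.359037) = 0.367236 rad = 21.0410°.
Then Δλ = atan2(-0.032921, 0.903414) = -0.036424 rad, from sin θ sin δ cos φ₁ over cos δ − sin φ₁ sin φ₂.
λ₂ = -77.5411° + -2.0870° = -79.6281°.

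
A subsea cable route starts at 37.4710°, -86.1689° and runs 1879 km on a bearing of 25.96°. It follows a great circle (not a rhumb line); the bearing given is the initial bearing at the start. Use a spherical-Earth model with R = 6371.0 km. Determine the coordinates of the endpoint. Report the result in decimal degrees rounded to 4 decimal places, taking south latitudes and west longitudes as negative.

latitude 52.1398°, longitude -74.2035°

δ = 1879/6371 = 0.294930 rad (16.8983°).
Converting: φ₁ = 0.653992 rad, θ = 0.453087 rad.
sin φ₂ = sin φ₁ cos δ + cos φ₁ sin δ cos θ = (0.608360)(0.956822) + (0.793661)(0.290673)(0.899100) = 0.789511
φ₂ = asin(0.789511) = 0.910012 rad = 52.1398°.
Then Δλ = atan2(0.100986, 0.476516) = 0.208835 rad, from sin θ sin δ cos φ₁ over cos δ − sin φ₁ sin φ₂.
λ₂ = -86.1689° + 11.9654° = -74.2035°.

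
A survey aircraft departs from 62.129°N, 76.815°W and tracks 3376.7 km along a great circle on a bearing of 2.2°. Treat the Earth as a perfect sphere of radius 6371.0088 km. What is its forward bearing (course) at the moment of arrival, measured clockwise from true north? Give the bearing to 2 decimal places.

final bearing 157.74°

The arc subtends δ = 3376.7/6371.0088 = 0.530010 rad at the centre.
With φ₁ = 62.129° = 1.084356 rad and θ = 2.2° = 0.038397 rad:
Destination latitude: φ₂ = arcsin( sin φ₁ cos δ + cos φ₁ sin δ cos θ ) = arcsin(0.998877) = 87.284°.
Δλ = atan2( sin θ sin δ cos φ₁ , cos δ − sin φ₁ sin φ₂ ) = atan2(0.009072, -0.020208) = 2.719609 rad = 155.822°.
λ₂ = -76.815° + 155.822° = 79.007°.
The forward bearing on arrival equals the back-azimuth from the destination plus 180°.
Back-azimuth from P₂ (87.28°, 79.01°) to P₁ (62.13°, -76.81°), with Δλ' = λ₁ − λ₂ = -155.82°: atan2( sin Δλ' cos φ₁ , cos φ₂ sin φ₁ − sin φ₂ cos φ₁ cos Δλ' ) = 337.74°.
Final bearing = (337.74° + 180°) mod 360° = 157.74°.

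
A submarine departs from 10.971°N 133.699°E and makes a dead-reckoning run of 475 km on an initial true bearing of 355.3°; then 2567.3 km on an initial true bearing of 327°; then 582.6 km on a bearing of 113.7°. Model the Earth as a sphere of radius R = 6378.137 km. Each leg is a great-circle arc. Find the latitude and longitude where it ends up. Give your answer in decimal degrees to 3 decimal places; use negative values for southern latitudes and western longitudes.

latitude 31.727°, longitude 124.067°

Apply the spherical direct solution leg by leg, carrying full precision between legs.
Leg 1: from (10.971°, 133.699°), δ = 475/6378.137 = 0.074473 rad, θ = 355.3° → φ = 15.223°, λ = 133.337°.
Leg 2: from (15.223°, 133.337°), δ = 2567.3/6378.137 = 0.402516 rad, θ = 327° → φ = 33.959°, λ = 118.431°.
Leg 3: from (33.959°, 118.431°), δ = 582.6/6378.137 = 0.091343 rad, θ = 113.7° → φ = 31.727°, λ = 124.067°.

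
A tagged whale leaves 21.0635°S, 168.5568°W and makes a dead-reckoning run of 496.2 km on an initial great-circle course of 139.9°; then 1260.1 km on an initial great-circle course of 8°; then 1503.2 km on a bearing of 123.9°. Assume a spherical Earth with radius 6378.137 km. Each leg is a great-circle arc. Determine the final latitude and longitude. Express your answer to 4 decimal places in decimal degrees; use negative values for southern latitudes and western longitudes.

Apply the spherical direct solution leg by leg, carrying full precision between legs.
Leg 1: from (-21.0635°, -168.5568°), δ = 496.2/6378.137 = 0.077797 rad, θ = 139.9° → φ = -24.4432°, λ = -165.4046°.
Leg 2: from (-24.4432°, -165.4046°), δ = 1260.1/6378.137 = 0.197566 rad, θ = 8° → φ = -13.2259°, λ = -163.7966°.
Leg 3: from (-13.2259°, -163.7966°), δ = 1503.2/6378.137 = 0.235680 rad, θ = 123.9° → φ = -20.4413°, λ = -151.8596°.

latitude -20.4413°, longitude -151.8596°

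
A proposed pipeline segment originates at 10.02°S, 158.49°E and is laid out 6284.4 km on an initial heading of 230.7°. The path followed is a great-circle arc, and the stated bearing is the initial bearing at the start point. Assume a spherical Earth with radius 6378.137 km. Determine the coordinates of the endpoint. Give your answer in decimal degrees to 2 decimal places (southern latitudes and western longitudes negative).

The arc subtends δ = 6284.4/6378.137 = 0.985303 rad at the centre.
With φ₁ = -10.02° = -0.174882 rad and θ = 230.7° = 4.026475 rad:
Applying the spherical law of cosines for sides, sin φ₂ = sin φ₁ cos δ + cos φ₁ sin δ cos θ = -0.615983, so φ₂ = -38.02°.
Δλ = atan2( sin θ sin δ cos φ₁ , cos δ − sin φ₁ sin φ₂ ) = atan2(-0.635112, 0.445434) = -0.959166 rad = -54.96°.
λ₂ = 158.49° + -54.96° = 103.53°.

latitude -38.02°, longitude 103.53°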